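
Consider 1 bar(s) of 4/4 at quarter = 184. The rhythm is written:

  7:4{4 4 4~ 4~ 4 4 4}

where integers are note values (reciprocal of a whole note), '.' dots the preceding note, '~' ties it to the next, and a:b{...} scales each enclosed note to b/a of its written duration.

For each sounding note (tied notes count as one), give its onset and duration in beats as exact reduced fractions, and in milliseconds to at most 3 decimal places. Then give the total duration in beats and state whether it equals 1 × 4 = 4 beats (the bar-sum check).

1) 0.0ms=0b +186.335ms=4/7b
2) 186.335ms=4/7b +186.335ms=4/7b
3) 372.671ms=8/7b +559.006ms=12/7b
4) 931.677ms=20/7b +186.335ms=4/7b
5) 1118.012ms=24/7b +186.335ms=4/7b
Σ=4b of 4 (184bpm 4/4) — PASS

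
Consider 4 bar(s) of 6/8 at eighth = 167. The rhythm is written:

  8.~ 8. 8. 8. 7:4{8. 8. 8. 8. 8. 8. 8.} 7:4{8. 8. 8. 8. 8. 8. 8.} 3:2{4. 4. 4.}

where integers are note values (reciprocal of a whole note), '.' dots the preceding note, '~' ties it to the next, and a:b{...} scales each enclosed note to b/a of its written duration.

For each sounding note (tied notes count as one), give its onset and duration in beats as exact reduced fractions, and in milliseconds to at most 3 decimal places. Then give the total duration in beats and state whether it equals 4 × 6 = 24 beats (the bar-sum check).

1) 0.0ms=0b +1077.844ms=3b
2) 1077.844ms=3b +538.922ms=3/2b
3) 1616.766ms=9/2b +538.922ms=3/2b
4) 2155.689ms=6b +307.956ms=6/7b
5) 2463.644ms=48/7b +307.956ms=6/7b
6) 2771.6ms=54/7b +307.956ms=6/7b
7) 3079.555ms=60/7b +307.956ms=6/7b
8) 3387.511ms=66/7b +307.956ms=6/7b
9) 3695.466ms=72/7b +307.956ms=6/7b
10) 4003.422ms=78/7b +307.956ms=6/7b
11) 4311.377ms=12b +307.956ms=6/7b
12) 4619.333ms=90/7b +307.956ms=6/7b
13) 4927.288ms=96/7b +307.956ms=6/7b
14) 5235.244ms=102/7b +307.956ms=6/7b
15) 5543.199ms=108/7b +307.956ms=6/7b
16) 5851.155ms=114/7b +307.956ms=6/7b
17) 6159.11ms=120/7b +307.956ms=6/7b
18) 6467.066ms=18b +718.563ms=2b
19) 7185.629ms=20b +718.563ms=2b
20) 7904.192ms=22b +718.563ms=2b
Σ=24b of 24 (167bpm 6/8) — PASS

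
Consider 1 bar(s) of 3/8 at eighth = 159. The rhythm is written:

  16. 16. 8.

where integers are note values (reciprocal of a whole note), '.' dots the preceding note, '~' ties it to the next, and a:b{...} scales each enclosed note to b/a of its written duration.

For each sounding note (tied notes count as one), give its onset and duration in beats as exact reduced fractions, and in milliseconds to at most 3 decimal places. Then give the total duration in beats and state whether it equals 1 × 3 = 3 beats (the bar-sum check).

1) 0.0ms=0b +283.019ms=3/4b
2) 283.019ms=3/4b +283.019ms=3/4b
3) 566.038ms=3/2b +566.038ms=3/2b
Σ=3b of 3 (159bpm 3/8) — PASS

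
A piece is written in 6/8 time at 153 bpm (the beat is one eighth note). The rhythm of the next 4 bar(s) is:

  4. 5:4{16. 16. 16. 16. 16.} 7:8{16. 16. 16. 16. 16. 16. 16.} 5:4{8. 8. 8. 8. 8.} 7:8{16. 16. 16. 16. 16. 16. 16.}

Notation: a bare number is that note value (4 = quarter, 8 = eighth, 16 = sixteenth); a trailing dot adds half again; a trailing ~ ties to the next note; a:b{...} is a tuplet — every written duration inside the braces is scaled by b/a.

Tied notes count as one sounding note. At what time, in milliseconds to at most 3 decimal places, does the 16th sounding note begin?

1. 0.0ms @ 0 + 1176.471ms (3)
2. 1176.471ms @ 3 + 235.294ms (3/5)
3. 1411.765ms @ 18/5 + 235.294ms (3/5)
4. 1647.059ms @ 21/5 + 235.294ms (3/5)
5. 1882.353ms @ 24/5 + 235.294ms (3/5)
6. 2117.647ms @ 27/5 + 235.294ms (3/5)
7. 2352.941ms @ 6 + 336.134ms (6/7)
8. 2689.076ms @ 48/7 + 336.134ms (6/7)
9. 3025.21ms @ 54/7 + 336.134ms (6/7)
10. 3361.345ms @ 60/7 + 336.134ms (6/7)
11. 3697.479ms @ 66/7 + 336.134ms (6/7)
12. 4033.613ms @ 72/7 + 336.134ms (6/7)
13. 4369.748ms @ 78/7 + 336.134ms (6/7)
14. 4705.882ms @ 12 + 470.588ms (6/5)
15. 5176.471ms @ 66/5 + 470.588ms (6/5)
16. 5647.059ms @ 72/5 + 470.588ms (6/5)
17. 6117.647ms @ 78/5 + 470.588ms (6/5)
18. 6588.235ms @ 84/5 + 470.588ms (6/5)
19. 7058.824ms @ 18 + 336.134ms (6/7)
20. 7394.958ms @ 132/7 + 336.134ms (6/7)
21. 7731.092ms @ 138/7 + 336.134ms (6/7)
22. 8067.227ms @ 144/7 + 336.134ms (6/7)
23. 8403.361ms @ 150/7 + 336.134ms (6/7)
24. 8739.496ms @ 156/7 + 336.134ms (6/7)
25. 9075.63ms @ 162/7 + 336.134ms (6/7)

note 16 onset = 72/5b = 5647.059ms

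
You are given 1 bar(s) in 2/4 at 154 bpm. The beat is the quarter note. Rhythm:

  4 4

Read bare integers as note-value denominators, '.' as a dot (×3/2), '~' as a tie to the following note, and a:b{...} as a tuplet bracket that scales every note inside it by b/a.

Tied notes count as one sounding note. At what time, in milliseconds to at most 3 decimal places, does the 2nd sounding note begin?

1. 0.0ms @ 0 + 389.61ms (1)
2. 389.61ms @ 1 + 389.61ms (1)

note 2 onset = 1b = 389.61ms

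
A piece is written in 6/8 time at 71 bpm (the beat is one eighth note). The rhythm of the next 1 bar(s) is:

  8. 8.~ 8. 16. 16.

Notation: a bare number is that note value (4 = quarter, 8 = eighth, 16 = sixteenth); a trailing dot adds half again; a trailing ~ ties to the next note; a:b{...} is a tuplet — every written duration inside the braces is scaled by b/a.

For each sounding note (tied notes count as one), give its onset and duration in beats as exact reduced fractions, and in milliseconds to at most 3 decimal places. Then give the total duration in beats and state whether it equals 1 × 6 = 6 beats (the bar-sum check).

1) 0.0ms=0b +1267.606ms=3/2b
2) 1267.606ms=3/2b +2535.211ms=3b
3) 3802.817ms=9/2b +633.803ms=3/4b
4) 4436.62ms=21/4b +633.803ms=3/4b
Σ=6b of 6 (71bpm 6/8) — PASS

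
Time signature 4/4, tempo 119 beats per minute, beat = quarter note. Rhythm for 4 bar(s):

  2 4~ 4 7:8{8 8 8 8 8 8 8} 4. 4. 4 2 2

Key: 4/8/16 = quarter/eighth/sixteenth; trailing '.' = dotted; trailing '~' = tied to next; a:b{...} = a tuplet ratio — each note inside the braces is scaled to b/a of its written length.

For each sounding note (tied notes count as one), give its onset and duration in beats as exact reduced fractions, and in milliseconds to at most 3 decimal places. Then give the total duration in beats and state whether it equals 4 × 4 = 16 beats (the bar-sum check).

1) 0.0ms=0b +1008.403ms=2b
2) 1008.403ms=2b +1008.403ms=2b
3) 2016.807ms=4b +288.115ms=4/7b
4) 2304.922ms=32/7b +288.115ms=4/7b
5) 2593.037ms=36/7b +288.115ms=4/7b
6) 2881.152ms=40/7b +288.115ms=4/7b
7) 3169.268ms=44/7b +288.115ms=4/7b
8) 3457.383ms=48/7b +288.115ms=4/7b
9) 3745.498ms=52/7b +288.115ms=4/7b
10) 4033.613ms=8b +756.303ms=3/2b
11) 4789.916ms=19/2b +756.303ms=3/2b
12) 5546.218ms=11b +504.202ms=1b
13) 6050.42ms=12b +1008.403ms=2b
14) 7058.824ms=14b +1008.403ms=2b
Σ=16b of 16 (119bpm 4/4) — PASS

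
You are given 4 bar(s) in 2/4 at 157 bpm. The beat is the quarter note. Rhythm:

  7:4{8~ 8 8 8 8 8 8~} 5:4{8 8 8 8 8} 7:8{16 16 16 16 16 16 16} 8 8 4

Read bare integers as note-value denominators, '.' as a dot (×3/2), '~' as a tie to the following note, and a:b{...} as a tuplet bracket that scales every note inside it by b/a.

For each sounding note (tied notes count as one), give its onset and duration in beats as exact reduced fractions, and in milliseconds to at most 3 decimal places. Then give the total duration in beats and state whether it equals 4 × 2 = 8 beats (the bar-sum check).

1) 0.0ms=0b +218.38ms=4/7b
2) 218.38ms=4/7b +109.19ms=2/7b
3) 327.571ms=6/7b +109.19ms=2/7b
4) 436.761ms=8/7b +109.19ms=2/7b
5) 545.951ms=10/7b +109.19ms=2/7b
6) 655.141ms=12/7b +262.056ms=24/35b
7) 917.197ms=12/5b +152.866ms=2/5b
8) 1070.064ms=14/5b +152.866ms=2/5b
9) 1222.93ms=16/5b +152.866ms=2/5b
10) 1375.796ms=18/5b +152.866ms=2/5b
11) 1528.662ms=4b +109.19ms=2/7b
12) 1637.853ms=30/7b +109.19ms=2/7b
13) 1747.043ms=32/7b +109.19ms=2/7b
14) 1856.233ms=34/7b +109.19ms=2/7b
15) 1965.423ms=36/7b +109.19ms=2/7b
16) 2074.613ms=38/7b +109.19ms=2/7b
17) 2183.803ms=40/7b +109.19ms=2/7b
18) 2292.994ms=6b +191.083ms=1/2b
19) 2484.076ms=13/2b +191.083ms=1/2b
20) 2675.159ms=7b +382.166ms=1b
Σ=8b of 8 (157bpm 2/4) — PASS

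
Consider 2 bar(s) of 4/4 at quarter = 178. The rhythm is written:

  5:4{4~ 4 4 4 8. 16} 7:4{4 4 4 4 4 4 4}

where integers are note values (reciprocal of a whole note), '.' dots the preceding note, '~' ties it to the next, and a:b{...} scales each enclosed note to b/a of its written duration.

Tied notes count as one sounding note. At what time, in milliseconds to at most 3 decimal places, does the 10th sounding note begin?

1. 0.0ms @ 0 + 539.326ms (8/5)
2. 539.326ms @ 8/5 + 269.663ms (4/5)
3. 808.989ms @ 12/5 + 269.663ms (4/5)
4. 1078.652ms @ 16/5 + 202.247ms (3/5)
5. 1280.899ms @ 19/5 + 67.416ms (1/5)
6. 1348.315ms @ 4 + 192.616ms (4/7)
7. 1540.931ms @ 32/7 + 192.616ms (4/7)
8. 1733.547ms @ 36/7 + 192.616ms (4/7)
9. 1926.164ms @ 40/7 + 192.616ms (4/7)
10. 2118.78ms @ 44/7 + 192.616ms (4/7)
11. 2311.396ms @ 48/7 + 192.616ms (4/7)
12. 2504.013ms @ 52/7 + 192.616ms (4/7)

note 10 onset = 44/7b = 2118.78ms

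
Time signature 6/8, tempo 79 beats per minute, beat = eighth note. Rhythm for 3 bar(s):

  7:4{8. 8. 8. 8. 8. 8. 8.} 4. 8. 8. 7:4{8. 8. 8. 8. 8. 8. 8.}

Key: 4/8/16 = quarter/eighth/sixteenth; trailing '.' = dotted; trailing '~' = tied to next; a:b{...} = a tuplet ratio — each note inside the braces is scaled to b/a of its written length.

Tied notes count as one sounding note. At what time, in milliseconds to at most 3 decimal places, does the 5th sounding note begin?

note 5 onset = 24/7b = 2603.978ms

1. 0.0ms @ 0 + 650.995ms (6/7)
2. 650.995ms @ 6/7 + 650.995ms (6/7)
3. 1301.989ms @ 12/7 + 650.995ms (6/7)
4. 1952.984ms @ 18/7 + 650.995ms (6/7)
5. 2603.978ms @ 24/7 + 650.995ms (6/7)
6. 3254.973ms @ 30/7 + 650.995ms (6/7)
7. 3905.967ms @ 36/7 + 650.995ms (6/7)
8. 4556.962ms @ 6 + 2278.481ms (3)
9. 6835.443ms @ 9 + 1139.241ms (3/2)
10. 7974.684ms @ 21/2 + 1139.241ms (3/2)
11. 9113.924ms @ 12 + 650.995ms (6/7)
12. 9764.919ms @ 90/7 + 650.995ms (6/7)
13. 10415.913ms @ 96/7 + 650.995ms (6/7)
14. 11066.908ms @ 102/7 + 650.995ms (6/7)
15. 11717.902ms @ 108/7 + 650.995ms (6/7)
16. 12368.897ms @ 114/7 + 650.995ms (6/7)
17. 13019.892ms @ 120/7 + 650.995ms (6/7)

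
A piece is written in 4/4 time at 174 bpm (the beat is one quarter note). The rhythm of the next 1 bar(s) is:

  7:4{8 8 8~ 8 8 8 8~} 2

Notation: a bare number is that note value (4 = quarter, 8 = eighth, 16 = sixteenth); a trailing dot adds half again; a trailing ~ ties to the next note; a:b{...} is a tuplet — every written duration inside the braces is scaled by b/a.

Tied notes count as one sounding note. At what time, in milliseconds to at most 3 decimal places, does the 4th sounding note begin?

note 4 onset = 8/7b = 394.089ms

1. 0.0ms @ 0 + 98.522ms (2/7)
2. 98.522ms @ 2/7 + 98.522ms (2/7)
3. 197.044ms @ 4/7 + 197.044ms (4/7)
4. 394.089ms @ 8/7 + 98.522ms (2/7)
5. 492.611ms @ 10/7 + 98.522ms (2/7)
6. 591.133ms @ 12/7 + 788.177ms (16/7)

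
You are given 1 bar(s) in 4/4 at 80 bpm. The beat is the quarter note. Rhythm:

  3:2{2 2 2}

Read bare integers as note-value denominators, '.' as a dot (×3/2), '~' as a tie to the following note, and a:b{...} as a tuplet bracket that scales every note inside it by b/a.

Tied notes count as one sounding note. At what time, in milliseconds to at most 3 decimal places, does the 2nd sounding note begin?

note 2 onset = 4/3b = 1000.0ms

1. 0.0ms @ 0 + 1000.0ms (4/3)
2. 1000.0ms @ 4/3 + 1000.0ms (4/3)
3. 2000.0ms @ 8/3 + 1000.0ms (4/3)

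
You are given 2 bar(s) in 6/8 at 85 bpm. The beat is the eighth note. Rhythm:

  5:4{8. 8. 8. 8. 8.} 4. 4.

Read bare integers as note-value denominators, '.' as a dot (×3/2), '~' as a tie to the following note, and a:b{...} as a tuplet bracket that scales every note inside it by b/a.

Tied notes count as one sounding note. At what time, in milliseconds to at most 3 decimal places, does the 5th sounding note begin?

1. 0.0ms @ 0 + 847.059ms (6/5)
2. 847.059ms @ 6/5 + 847.059ms (6/5)
3. 1694.118ms @ 12/5 + 847.059ms (6/5)
4. 2541.176ms @ 18/5 + 847.059ms (6/5)
5. 3388.235ms @ 24/5 + 847.059ms (6/5)
6. 4235.294ms @ 6 + 2117.647ms (3)
7. 6352.941ms @ 9 + 2117.647ms (3)

note 5 onset = 24/5b = 3388.235ms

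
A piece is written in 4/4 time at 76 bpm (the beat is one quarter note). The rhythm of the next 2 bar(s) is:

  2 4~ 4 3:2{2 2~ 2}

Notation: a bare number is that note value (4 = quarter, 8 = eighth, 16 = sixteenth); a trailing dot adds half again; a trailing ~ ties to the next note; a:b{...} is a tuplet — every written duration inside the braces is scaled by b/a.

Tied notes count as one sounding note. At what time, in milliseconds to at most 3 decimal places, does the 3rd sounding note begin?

note 3 onset = 4b = 3157.895ms

1. 0.0ms @ 0 + 1578.947ms (2)
2. 1578.947ms @ 2 + 1578.947ms (2)
3. 3157.895ms @ 4 + 1052.632ms (4/3)
4. 4210.526ms @ 16/3 + 2105.263ms (8/3)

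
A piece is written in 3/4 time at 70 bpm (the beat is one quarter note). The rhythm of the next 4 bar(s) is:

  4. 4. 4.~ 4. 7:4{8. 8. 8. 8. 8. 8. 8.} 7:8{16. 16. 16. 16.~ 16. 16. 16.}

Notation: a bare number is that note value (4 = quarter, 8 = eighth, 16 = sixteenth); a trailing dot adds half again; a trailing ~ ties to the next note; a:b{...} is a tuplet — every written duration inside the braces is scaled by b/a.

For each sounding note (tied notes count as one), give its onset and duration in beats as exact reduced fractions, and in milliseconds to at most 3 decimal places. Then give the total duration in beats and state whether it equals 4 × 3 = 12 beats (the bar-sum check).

1) 0.0ms=0b +1285.714ms=3/2b
2) 1285.714ms=3/2b +1285.714ms=3/2b
3) 2571.429ms=3b +2571.429ms=3b
4) 5142.857ms=6b +367.347ms=3/7b
5) 5510.204ms=45/7b +367.347ms=3/7b
6) 5877.551ms=48/7b +367.347ms=3/7b
7) 6244.898ms=51/7b +367.347ms=3/7b
8) 6612.245ms=54/7b +367.347ms=3/7b
9) 6979.592ms=57/7b +367.347ms=3/7b
10) 7346.939ms=60/7b +367.347ms=3/7b
11) 7714.286ms=9b +367.347ms=3/7b
12) 8081.633ms=66/7b +367.347ms=3/7b
13) 8448.98ms=69/7b +367.347ms=3/7b
14) 8816.327ms=72/7b +734.694ms=6/7b
15) 9551.02ms=78/7b +367.347ms=3/7b
16) 9918.367ms=81/7b +367.347ms=3/7b
Σ=12b of 12 (70bpm 3/4) — PASS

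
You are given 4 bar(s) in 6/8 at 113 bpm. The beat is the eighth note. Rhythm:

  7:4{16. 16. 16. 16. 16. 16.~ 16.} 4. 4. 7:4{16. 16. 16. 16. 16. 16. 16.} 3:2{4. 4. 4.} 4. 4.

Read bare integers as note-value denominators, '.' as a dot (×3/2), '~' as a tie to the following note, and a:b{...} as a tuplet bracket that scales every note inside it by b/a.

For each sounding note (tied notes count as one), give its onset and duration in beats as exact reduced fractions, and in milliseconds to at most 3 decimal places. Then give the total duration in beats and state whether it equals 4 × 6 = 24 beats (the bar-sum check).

1) 0.0ms=0b +227.56ms=3/7b
2) 227.56ms=3/7b +227.56ms=3/7b
3) 455.12ms=6/7b +227.56ms=3/7b
4) 682.68ms=9/7b +227.56ms=3/7b
5) 910.24ms=12/7b +227.56ms=3/7b
6) 1137.8ms=15/7b +455.12ms=6/7b
7) 1592.92ms=3b +1592.92ms=3b
8) 3185.841ms=6b +1592.92ms=3b
9) 4778.761ms=9b +227.56ms=3/7b
10) 5006.321ms=66/7b +227.56ms=3/7b
11) 5233.881ms=69/7b +227.56ms=3/7b
12) 5461.441ms=72/7b +227.56ms=3/7b
13) 5689.001ms=75/7b +227.56ms=3/7b
14) 5916.561ms=78/7b +227.56ms=3/7b
15) 6144.121ms=81/7b +227.56ms=3/7b
16) 6371.681ms=12b +1061.947ms=2b
17) 7433.628ms=14b +1061.947ms=2b
18) 8495.575ms=16b +1061.947ms=2b
19) 9557.522ms=18b +1592.92ms=3b
20) 11150.442ms=21b +1592.92ms=3b
Σ=24b of 24 (113bpm 6/8) — PASS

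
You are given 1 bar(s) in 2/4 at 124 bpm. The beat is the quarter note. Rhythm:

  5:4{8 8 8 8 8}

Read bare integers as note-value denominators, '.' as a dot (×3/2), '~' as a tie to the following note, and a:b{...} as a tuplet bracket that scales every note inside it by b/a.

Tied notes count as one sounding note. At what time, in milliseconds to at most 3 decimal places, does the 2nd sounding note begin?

note 2 onset = 2/5b = 193.548ms

1. 0.0ms @ 0 + 193.548ms (2/5)
2. 193.548ms @ 2/5 + 193.548ms (2/5)
3. 387.097ms @ 4/5 + 193.548ms (2/5)
4. 580.645ms @ 6/5 + 193.548ms (2/5)
5. 774.194ms @ 8/5 + 193.548ms (2/5)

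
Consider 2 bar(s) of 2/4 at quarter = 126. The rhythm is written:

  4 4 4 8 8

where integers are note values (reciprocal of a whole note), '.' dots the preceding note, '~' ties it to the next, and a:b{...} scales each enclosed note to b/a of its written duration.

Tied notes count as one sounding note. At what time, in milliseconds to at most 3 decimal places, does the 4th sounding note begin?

note 4 onset = 3b = 1428.571ms

1. 0.0ms @ 0 + 476.19ms (1)
2. 476.19ms @ 1 + 476.19ms (1)
3. 952.381ms @ 2 + 476.19ms (1)
4. 1428.571ms @ 3 + 238.095ms (1/2)
5. 1666.667ms @ 7/2 + 238.095ms (1/2)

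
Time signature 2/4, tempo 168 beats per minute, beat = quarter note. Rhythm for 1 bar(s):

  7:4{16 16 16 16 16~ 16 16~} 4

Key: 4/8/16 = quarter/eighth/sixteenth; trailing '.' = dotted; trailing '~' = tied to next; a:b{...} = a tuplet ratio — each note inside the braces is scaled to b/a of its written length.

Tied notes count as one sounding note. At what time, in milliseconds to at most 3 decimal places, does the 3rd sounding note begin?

1. 0.0ms @ 0 + 51.02ms (1/7)
2. 51.02ms @ 1/7 + 51.02ms (1/7)
3. 102.041ms @ 2/7 + 51.02ms (1/7)
4. 153.061ms @ 3/7 + 51.02ms (1/7)
5. 204.082ms @ 4/7 + 102.041ms (2/7)
6. 306.122ms @ 6/7 + 408.163ms (8/7)

note 3 onset = 2/7b = 102.041ms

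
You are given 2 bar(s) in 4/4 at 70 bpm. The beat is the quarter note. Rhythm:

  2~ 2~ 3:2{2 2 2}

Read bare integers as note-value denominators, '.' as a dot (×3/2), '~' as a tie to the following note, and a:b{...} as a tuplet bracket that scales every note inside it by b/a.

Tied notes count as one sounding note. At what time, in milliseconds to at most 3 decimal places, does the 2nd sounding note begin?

note 2 onset = 16/3b = 4571.429ms

1. 0.0ms @ 0 + 4571.429ms (16/3)
2. 4571.429ms @ 16/3 + 1142.857ms (4/3)
3. 5714.286ms @ 20/3 + 1142.857ms (4/3)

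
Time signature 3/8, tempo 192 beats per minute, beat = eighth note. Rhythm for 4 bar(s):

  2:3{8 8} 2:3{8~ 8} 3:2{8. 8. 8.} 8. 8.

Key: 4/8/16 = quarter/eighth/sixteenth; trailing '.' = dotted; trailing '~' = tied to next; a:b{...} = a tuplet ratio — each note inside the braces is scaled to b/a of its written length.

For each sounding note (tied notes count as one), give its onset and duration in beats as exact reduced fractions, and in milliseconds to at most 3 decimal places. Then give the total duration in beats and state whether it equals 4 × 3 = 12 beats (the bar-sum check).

1) 0.0ms=0b +468.75ms=3/2b
2) 468.75ms=3/2b +468.75ms=3/2b
3) 937.5ms=3b +937.5ms=3b
4) 1875.0ms=6b +312.5ms=1b
5) 2187.5ms=7b +312.5ms=1b
6) 2500.0ms=8b +312.5ms=1b
7) 2812.5ms=9b +468.75ms=3/2b
8) 3281.25ms=21/2b +468.75ms=3/2b
Σ=12b of 12 (192bpm 3/8) — PASS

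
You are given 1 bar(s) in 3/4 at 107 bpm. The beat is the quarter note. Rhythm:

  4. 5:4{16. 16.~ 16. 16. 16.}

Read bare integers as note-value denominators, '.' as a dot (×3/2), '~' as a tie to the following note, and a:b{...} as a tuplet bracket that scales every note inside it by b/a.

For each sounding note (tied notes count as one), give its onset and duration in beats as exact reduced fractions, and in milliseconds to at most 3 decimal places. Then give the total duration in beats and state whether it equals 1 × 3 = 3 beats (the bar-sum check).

1) 0.0ms=0b +841.121ms=3/2b
2) 841.121ms=3/2b +168.224ms=3/10b
3) 1009.346ms=9/5b +336.449ms=3/5b
4) 1345.794ms=12/5b +168.224ms=3/10b
5) 1514.019ms=27/10b +168.224ms=3/10b
Σ=3b of 3 (107bpm 3/4) — PASS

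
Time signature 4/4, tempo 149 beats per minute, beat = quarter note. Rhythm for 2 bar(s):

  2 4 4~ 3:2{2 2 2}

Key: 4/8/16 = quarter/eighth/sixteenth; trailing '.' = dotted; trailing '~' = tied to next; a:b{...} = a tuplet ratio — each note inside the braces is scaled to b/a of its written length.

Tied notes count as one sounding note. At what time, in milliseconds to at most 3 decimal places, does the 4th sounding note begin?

1. 0.0ms @ 0 + 805.369ms (2)
2. 805.369ms @ 2 + 402.685ms (1)
3. 1208.054ms @ 3 + 939.597ms (7/3)
4. 2147.651ms @ 16/3 + 536.913ms (4/3)
5. 2684.564ms @ 20/3 + 536.913ms (4/3)

note 4 onset = 16/3b = 2147.651ms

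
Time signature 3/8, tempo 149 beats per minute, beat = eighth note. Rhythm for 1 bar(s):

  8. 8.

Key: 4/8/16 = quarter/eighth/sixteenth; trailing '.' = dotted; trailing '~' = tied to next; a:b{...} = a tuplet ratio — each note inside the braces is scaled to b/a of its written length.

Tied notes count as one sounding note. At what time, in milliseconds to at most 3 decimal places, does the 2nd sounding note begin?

note 2 onset = 3/2b = 604.027ms

1. 0.0ms @ 0 + 604.027ms (3/2)
2. 604.027ms @ 3/2 + 604.027ms (3/2)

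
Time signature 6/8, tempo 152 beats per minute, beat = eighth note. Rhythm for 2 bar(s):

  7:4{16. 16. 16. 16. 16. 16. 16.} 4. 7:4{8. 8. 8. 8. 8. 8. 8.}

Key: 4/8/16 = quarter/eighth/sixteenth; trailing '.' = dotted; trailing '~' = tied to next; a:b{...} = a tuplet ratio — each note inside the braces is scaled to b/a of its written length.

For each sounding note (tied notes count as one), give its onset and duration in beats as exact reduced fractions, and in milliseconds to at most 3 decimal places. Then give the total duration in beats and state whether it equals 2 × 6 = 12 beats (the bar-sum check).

1) 0.0ms=0b +169.173ms=3/7b
2) 169.173ms=3/7b +169.173ms=3/7b
3) 338.346ms=6/7b +169.173ms=3/7b
4) 507.519ms=9/7b +169.173ms=3/7b
5) 676.692ms=12/7b +169.173ms=3/7b
6) 845.865ms=15/7b +169.173ms=3/7b
7) 1015.038ms=18/7b +169.173ms=3/7b
8) 1184.211ms=3b +1184.211ms=3b
9) 2368.421ms=6b +338.346ms=6/7b
10) 2706.767ms=48/7b +338.346ms=6/7b
11) 3045.113ms=54/7b +338.346ms=6/7b
12) 3383.459ms=60/7b +338.346ms=6/7b
13) 3721.805ms=66/7b +338.346ms=6/7b
14) 4060.15ms=72/7b +338.346ms=6/7b
15) 4398.496ms=78/7b +338.346ms=6/7b
Σ=12b of 12 (152bpm 6/8) — PASS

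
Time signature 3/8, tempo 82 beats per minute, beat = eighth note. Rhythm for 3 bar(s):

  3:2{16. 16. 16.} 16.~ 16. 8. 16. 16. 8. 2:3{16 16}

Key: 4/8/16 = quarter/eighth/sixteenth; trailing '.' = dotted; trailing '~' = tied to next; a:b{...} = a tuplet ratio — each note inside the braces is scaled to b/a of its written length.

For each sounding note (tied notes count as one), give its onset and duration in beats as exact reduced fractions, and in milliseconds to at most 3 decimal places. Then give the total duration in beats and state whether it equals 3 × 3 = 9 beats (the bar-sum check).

1) 0.0ms=0b +365.854ms=1/2b
2) 365.854ms=1/2b +365.854ms=1/2b
3) 731.707ms=1b +365.854ms=1/2b
4) 1097.561ms=3/2b +1097.561ms=3/2b
5) 2195.122ms=3b +1097.561ms=3/2b
6) 3292.683ms=9/2b +548.78ms=3/4b
7) 3841.463ms=21/4b +548.78ms=3/4b
8) 4390.244ms=6b +1097.561ms=3/2b
9) 5487.805ms=15/2b +548.78ms=3/4b
10) 6036.585ms=33/4b +548.78ms=3/4b
Σ=9b of 9 (82bpm 3/8) — PASS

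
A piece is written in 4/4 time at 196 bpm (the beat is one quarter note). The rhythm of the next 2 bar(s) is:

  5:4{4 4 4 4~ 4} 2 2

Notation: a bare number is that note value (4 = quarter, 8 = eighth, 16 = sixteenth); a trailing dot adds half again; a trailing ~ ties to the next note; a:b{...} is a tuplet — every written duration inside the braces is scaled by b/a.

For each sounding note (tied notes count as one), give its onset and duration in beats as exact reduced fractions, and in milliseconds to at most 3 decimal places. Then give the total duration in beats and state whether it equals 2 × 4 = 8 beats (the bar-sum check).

1) 0.0ms=0b +244.898ms=4/5b
2) 244.898ms=4/5b +244.898ms=4/5b
3) 489.796ms=8/5b +244.898ms=4/5b
4) 734.694ms=12/5b +489.796ms=8/5b
5) 1224.49ms=4b +612.245ms=2b
6) 1836.735ms=6b +612.245ms=2b
Σ=8b of 8 (196bpm 4/4) — PASS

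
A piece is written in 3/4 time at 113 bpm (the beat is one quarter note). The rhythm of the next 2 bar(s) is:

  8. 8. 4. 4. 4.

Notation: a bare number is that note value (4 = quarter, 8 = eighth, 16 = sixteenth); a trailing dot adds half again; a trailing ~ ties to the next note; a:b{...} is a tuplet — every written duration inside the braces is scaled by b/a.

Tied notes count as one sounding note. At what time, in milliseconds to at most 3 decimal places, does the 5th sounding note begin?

note 5 onset = 9/2b = 2389.381ms

1. 0.0ms @ 0 + 398.23ms (3/4)
2. 398.23ms @ 3/4 + 398.23ms (3/4)
3. 796.46ms @ 3/2 + 796.46ms (3/2)
4. 1592.92ms @ 3 + 796.46ms (3/2)
5. 2389.381ms @ 9/2 + 796.46ms (3/2)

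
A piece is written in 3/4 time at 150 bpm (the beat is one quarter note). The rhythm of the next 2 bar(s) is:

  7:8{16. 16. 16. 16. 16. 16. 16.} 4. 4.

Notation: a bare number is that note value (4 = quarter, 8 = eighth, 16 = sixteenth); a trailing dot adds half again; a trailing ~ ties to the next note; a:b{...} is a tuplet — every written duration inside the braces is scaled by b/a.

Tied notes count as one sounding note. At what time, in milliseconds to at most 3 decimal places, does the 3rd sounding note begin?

note 3 onset = 6/7b = 342.857ms

1. 0.0ms @ 0 + 171.429ms (3/7)
2. 171.429ms @ 3/7 + 171.429ms (3/7)
3. 342.857ms @ 6/7 + 171.429ms (3/7)
4. 514.286ms @ 9/7 + 171.429ms (3/7)
5. 685.714ms @ 12/7 + 171.429ms (3/7)
6. 857.143ms @ 15/7 + 171.429ms (3/7)
7. 1028.571ms @ 18/7 + 171.429ms (3/7)
8. 1200.0ms @ 3 + 600.0ms (3/2)
9. 1800.0ms @ 9/2 + 600.0ms (3/2)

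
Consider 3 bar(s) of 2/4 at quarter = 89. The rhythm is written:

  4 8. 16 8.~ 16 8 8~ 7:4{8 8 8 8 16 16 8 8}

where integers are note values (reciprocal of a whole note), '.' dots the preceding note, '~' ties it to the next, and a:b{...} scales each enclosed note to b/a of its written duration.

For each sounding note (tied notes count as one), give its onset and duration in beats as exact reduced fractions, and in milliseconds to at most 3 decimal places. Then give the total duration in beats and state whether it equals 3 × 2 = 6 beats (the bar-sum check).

1) 0.0ms=0b +674.157ms=1b
2) 674.157ms=1b +505.618ms=3/4b
3) 1179.775ms=7/4b +168.539ms=1/4b
4) 1348.315ms=2b +674.157ms=1b
5) 2022.472ms=3b +337.079ms=1/2b
6) 2359.551ms=7/2b +529.695ms=11/14b
7) 2889.246ms=30/7b +192.616ms=2/7b
8) 3081.862ms=32/7b +192.616ms=2/7b
9) 3274.478ms=34/7b +192.616ms=2/7b
10) 3467.095ms=36/7b +96.308ms=1/7b
11) 3563.403ms=37/7b +96.308ms=1/7b
12) 3659.711ms=38/7b +192.616ms=2/7b
13) 3852.327ms=40/7b +192.616ms=2/7b
Σ=6b of 6 (89bpm 2/4) — PASS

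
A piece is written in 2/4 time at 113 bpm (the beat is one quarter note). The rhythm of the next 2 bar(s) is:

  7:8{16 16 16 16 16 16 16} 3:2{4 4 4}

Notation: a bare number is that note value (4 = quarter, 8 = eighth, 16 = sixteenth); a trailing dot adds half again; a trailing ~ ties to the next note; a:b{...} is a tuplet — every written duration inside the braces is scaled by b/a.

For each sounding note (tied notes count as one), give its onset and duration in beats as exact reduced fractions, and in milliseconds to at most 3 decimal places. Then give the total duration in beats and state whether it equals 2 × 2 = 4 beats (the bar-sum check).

1) 0.0ms=0b +151.707ms=2/7b
2) 151.707ms=2/7b +151.707ms=2/7b
3) 303.413ms=4/7b +151.707ms=2/7b
4) 455.12ms=6/7b +151.707ms=2/7b
5) 606.827ms=8/7b +151.707ms=2/7b
6) 758.534ms=10/7b +151.707ms=2/7b
7) 910.24ms=12/7b +151.707ms=2/7b
8) 1061.947ms=2b +353.982ms=2/3b
9) 1415.929ms=8/3b +353.982ms=2/3b
10) 1769.912ms=10/3b +353.982ms=2/3b
Σ=4b of 4 (113bpm 2/4) — PASS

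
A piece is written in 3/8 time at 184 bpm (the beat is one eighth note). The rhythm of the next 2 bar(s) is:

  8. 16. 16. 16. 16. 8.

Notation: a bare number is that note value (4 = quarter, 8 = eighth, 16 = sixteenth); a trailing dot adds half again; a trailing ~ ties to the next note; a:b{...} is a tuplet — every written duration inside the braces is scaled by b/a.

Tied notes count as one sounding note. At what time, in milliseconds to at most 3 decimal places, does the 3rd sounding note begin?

note 3 onset = 9/4b = 733.696ms

1. 0.0ms @ 0 + 489.13ms (3/2)
2. 489.13ms @ 3/2 + 244.565ms (3/4)
3. 733.696ms @ 9/4 + 244.565ms (3/4)
4. 978.261ms @ 3 + 244.565ms (3/4)
5. 1222.826ms @ 15/4 + 244.565ms (3/4)
6. 1467.391ms @ 9/2 + 489.13ms (3/2)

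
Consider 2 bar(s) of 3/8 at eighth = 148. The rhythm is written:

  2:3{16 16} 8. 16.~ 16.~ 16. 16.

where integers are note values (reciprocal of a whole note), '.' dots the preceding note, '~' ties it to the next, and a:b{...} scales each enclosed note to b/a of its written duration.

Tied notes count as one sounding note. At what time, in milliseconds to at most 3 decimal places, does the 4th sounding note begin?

note 4 onset = 3b = 1216.216ms

1. 0.0ms @ 0 + 304.054ms (3/4)
2. 304.054ms @ 3/4 + 304.054ms (3/4)
3. 608.108ms @ 3/2 + 608.108ms (3/2)
4. 1216.216ms @ 3 + 912.162ms (9/4)
5. 2128.378ms @ 21/4 + 304.054ms (3/4)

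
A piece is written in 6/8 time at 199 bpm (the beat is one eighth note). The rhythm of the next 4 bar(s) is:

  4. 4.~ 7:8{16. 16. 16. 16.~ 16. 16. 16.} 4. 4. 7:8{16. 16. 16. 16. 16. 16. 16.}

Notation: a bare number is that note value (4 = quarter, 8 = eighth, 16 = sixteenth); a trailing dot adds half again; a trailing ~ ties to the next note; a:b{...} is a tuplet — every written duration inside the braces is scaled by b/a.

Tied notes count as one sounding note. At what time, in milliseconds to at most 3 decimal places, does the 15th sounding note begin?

1. 0.0ms @ 0 + 904.523ms (3)
2. 904.523ms @ 3 + 1162.958ms (27/7)
3. 2067.48ms @ 48/7 + 258.435ms (6/7)
4. 2325.915ms @ 54/7 + 258.435ms (6/7)
5. 2584.35ms @ 60/7 + 516.87ms (12/7)
6. 3101.22ms @ 72/7 + 258.435ms (6/7)
7. 3359.655ms @ 78/7 + 258.435ms (6/7)
8. 3618.09ms @ 12 + 904.523ms (3)
9. 4522.613ms @ 15 + 904.523ms (3)
10. 5427.136ms @ 18 + 258.435ms (6/7)
11. 5685.571ms @ 132/7 + 258.435ms (6/7)
12. 5944.006ms @ 138/7 + 258.435ms (6/7)
13. 6202.441ms @ 144/7 + 258.435ms (6/7)
14. 6460.876ms @ 150/7 + 258.435ms (6/7)
15. 6719.311ms @ 156/7 + 258.435ms (6/7)
16. 6977.746ms @ 162/7 + 258.435ms (6/7)

note 15 onset = 156/7b = 6719.311ms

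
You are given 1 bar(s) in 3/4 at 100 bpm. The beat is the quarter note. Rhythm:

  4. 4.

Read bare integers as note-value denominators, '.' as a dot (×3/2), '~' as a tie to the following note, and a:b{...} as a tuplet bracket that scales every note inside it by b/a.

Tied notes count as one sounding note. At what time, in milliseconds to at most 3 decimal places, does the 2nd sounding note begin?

1. 0.0ms @ 0 + 900.0ms (3/2)
2. 900.0ms @ 3/2 + 900.0ms (3/2)

note 2 onset = 3/2b = 900.0ms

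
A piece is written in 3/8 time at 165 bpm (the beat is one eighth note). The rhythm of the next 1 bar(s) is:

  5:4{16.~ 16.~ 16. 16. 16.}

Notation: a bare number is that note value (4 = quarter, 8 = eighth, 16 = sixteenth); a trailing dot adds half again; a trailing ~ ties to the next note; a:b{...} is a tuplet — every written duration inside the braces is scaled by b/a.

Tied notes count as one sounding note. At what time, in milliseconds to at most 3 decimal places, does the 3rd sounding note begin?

note 3 onset = 12/5b = 872.727ms

1. 0.0ms @ 0 + 654.545ms (9/5)
2. 654.545ms @ 9/5 + 218.182ms (3/5)
3. 872.727ms @ 12/5 + 218.182ms (3/5)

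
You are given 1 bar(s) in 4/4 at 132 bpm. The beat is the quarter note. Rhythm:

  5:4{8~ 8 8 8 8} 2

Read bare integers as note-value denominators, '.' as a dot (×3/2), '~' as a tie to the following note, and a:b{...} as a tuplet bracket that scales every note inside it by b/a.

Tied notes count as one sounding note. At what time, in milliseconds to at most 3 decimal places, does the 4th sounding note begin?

note 4 onset = 8/5b = 727.273ms

1. 0.0ms @ 0 + 363.636ms (4/5)
2. 363.636ms @ 4/5 + 181.818ms (2/5)
3. 545.455ms @ 6/5 + 181.818ms (2/5)
4. 727.273ms @ 8/5 + 181.818ms (2/5)
5. 909.091ms @ 2 + 909.091ms (2)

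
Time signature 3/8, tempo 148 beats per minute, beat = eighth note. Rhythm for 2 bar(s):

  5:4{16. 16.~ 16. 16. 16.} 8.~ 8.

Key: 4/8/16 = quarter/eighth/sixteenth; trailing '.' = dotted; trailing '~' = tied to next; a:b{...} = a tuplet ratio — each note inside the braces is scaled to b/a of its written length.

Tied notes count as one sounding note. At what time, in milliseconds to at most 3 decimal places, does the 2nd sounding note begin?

note 2 onset = 3/5b = 243.243ms

1. 0.0ms @ 0 + 243.243ms (3/5)
2. 243.243ms @ 3/5 + 486.486ms (6/5)
3. 729.73ms @ 9/5 + 243.243ms (3/5)
4. 972.973ms @ 12/5 + 243.243ms (3/5)
5. 1216.216ms @ 3 + 1216.216ms (3)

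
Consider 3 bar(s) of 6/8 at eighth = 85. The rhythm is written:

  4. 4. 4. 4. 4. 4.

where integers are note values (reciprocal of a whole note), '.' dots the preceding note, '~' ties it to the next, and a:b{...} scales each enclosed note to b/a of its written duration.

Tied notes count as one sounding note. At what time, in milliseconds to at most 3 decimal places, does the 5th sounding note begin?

1. 0.0ms @ 0 + 2117.647ms (3)
2. 2117.647ms @ 3 + 2117.647ms (3)
3. 4235.294ms @ 6 + 2117.647ms (3)
4. 6352.941ms @ 9 + 2117.647ms (3)
5. 8470.588ms @ 12 + 2117.647ms (3)
6. 10588.235ms @ 15 + 2117.647ms (3)

note 5 onset = 12b = 8470.588ms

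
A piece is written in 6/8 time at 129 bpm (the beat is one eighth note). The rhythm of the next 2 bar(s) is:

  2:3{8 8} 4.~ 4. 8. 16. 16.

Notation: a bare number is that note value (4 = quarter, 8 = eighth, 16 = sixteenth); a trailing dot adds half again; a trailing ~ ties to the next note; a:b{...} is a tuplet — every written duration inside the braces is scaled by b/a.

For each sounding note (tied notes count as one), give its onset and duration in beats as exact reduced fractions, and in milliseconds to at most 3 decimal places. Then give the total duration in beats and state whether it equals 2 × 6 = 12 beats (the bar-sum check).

1) 0.0ms=0b +697.674ms=3/2b
2) 697.674ms=3/2b +697.674ms=3/2b
3) 1395.349ms=3b +2790.698ms=6b
4) 4186.047ms=9b +697.674ms=3/2b
5) 4883.721ms=21/2b +348.837ms=3/4b
6) 5232.558ms=45/4b +348.837ms=3/4b
Σ=12b of 12 (129bpm 6/8) — PASS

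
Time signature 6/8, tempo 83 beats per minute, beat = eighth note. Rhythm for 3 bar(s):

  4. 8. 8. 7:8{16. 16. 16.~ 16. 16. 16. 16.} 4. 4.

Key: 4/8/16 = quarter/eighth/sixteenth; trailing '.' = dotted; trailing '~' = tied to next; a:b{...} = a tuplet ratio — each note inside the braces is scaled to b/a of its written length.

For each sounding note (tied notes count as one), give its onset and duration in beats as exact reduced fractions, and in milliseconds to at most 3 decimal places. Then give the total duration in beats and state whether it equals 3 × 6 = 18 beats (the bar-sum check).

1) 0.0ms=0b +2168.675ms=3b
2) 2168.675ms=3b +1084.337ms=3/2b
3) 3253.012ms=9/2b +1084.337ms=3/2b
4) 4337.349ms=6b +619.621ms=6/7b
5) 4956.971ms=48/7b +619.621ms=6/7b
6) 5576.592ms=54/7b +1239.243ms=12/7b
7) 6815.835ms=66/7b +619.621ms=6/7b
8) 7435.456ms=72/7b +619.621ms=6/7b
9) 8055.077ms=78/7b +619.621ms=6/7b
10) 8674.699ms=12b +2168.675ms=3b
11) 10843.373ms=15b +2168.675ms=3b
Σ=18b of 18 (83bpm 6/8) — PASS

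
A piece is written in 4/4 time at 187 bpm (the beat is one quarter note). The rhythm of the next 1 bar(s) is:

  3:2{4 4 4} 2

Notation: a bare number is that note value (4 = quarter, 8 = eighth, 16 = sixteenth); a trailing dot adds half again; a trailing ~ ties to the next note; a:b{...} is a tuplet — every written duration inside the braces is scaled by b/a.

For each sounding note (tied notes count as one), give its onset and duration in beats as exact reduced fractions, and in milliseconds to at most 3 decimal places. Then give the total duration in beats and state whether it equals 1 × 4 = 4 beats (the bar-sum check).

1) 0.0ms=0b +213.904ms=2/3b
2) 213.904ms=2/3b +213.904ms=2/3b
3) 427.807ms=4/3b +213.904ms=2/3b
4) 641.711ms=2b +641.711ms=2b
Σ=4b of 4 (187bpm 4/4) — PASS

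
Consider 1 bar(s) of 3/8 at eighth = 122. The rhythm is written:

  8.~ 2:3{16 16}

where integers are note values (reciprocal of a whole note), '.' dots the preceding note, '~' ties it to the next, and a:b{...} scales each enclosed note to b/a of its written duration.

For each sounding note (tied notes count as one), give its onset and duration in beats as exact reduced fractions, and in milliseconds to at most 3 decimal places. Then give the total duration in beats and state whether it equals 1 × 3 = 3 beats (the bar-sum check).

1) 0.0ms=0b +1106.557ms=9/4b
2) 1106.557ms=9/4b +368.852ms=3/4b
Σ=3b of 3 (122bpm 3/8) — PASS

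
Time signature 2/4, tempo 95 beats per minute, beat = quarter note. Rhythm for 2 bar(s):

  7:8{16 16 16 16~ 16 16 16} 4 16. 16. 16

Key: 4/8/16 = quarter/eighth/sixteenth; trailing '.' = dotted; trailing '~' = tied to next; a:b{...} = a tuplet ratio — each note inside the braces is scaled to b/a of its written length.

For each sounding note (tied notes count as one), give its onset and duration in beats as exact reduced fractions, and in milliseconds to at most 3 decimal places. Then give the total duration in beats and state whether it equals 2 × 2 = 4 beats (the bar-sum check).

1) 0.0ms=0b +180.451ms=2/7b
2) 180.451ms=2/7b +180.451ms=2/7b
3) 360.902ms=4/7b +180.451ms=2/7b
4) 541.353ms=6/7b +360.902ms=4/7b
5) 902.256ms=10/7b +180.451ms=2/7b
6) 1082.707ms=12/7b +180.451ms=2/7b
7) 1263.158ms=2b +631.579ms=1b
8) 1894.737ms=3b +236.842ms=3/8b
9) 2131.579ms=27/8b +236.842ms=3/8b
10) 2368.421ms=15/4b +157.895ms=1/4b
Σ=4b of 4 (95bpm 2/4) — PASS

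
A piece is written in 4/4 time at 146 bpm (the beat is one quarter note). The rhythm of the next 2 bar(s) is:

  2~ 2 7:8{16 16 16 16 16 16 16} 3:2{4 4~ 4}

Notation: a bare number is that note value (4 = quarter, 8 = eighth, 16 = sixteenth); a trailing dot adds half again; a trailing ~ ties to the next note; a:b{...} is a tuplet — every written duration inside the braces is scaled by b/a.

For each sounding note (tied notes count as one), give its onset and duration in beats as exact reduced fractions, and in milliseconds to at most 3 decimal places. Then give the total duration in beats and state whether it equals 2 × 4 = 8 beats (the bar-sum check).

1) 0.0ms=0b +1643.836ms=4b
2) 1643.836ms=4b +117.417ms=2/7b
3) 1761.252ms=30/7b +117.417ms=2/7b
4) 1878.669ms=32/7b +117.417ms=2/7b
5) 1996.086ms=34/7b +117.417ms=2/7b
6) 2113.503ms=36/7b +117.417ms=2/7b
7) 2230.92ms=38/7b +117.417ms=2/7b
8) 2348.337ms=40/7b +117.417ms=2/7b
9) 2465.753ms=6b +273.973ms=2/3b
10) 2739.726ms=20/3b +547.945ms=4/3b
Σ=8b of 8 (146bpm 4/4) — PASS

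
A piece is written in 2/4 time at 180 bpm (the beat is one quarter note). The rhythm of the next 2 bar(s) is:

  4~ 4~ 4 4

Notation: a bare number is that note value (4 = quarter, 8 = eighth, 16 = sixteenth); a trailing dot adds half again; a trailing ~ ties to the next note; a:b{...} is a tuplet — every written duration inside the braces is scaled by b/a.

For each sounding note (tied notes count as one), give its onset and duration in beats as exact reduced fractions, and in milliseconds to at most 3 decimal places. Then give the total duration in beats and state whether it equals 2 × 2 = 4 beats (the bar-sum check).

1) 0.0ms=0b +1000.0ms=3b
2) 1000.0ms=3b +333.333ms=1b
Σ=4b of 4 (180bpm 2/4) — PASS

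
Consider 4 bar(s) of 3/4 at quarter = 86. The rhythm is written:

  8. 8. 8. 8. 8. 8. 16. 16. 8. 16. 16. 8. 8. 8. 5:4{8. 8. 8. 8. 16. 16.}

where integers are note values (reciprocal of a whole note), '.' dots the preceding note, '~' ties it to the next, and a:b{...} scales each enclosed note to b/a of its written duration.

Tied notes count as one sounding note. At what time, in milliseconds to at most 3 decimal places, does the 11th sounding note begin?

1. 0.0ms @ 0 + 523.256ms (3/4)
2. 523.256ms @ 3/4 + 523.256ms (3/4)
3. 1046.512ms @ 3/2 + 523.256ms (3/4)
4. 1569.767ms @ 9/4 + 523.256ms (3/4)
5. 2093.023ms @ 3 + 523.256ms (3/4)
6. 2616.279ms @ 15/4 + 523.256ms (3/4)
7. 3139.535ms @ 9/2 + 261.628ms (3/8)
8. 3401.163ms @ 39/8 + 261.628ms (3/8)
9. 3662.791ms @ 21/4 + 523.256ms (3/4)
10. 4186.047ms @ 6 + 261.628ms (3/8)
11. 4447.674ms @ 51/8 + 261.628ms (3/8)
12. 4709.302ms @ 27/4 + 523.256ms (3/4)
13. 5232.558ms @ 15/2 + 523.256ms (3/4)
14. 5755.814ms @ 33/4 + 523.256ms (3/4)
15. 6279.07ms @ 9 + 418.605ms (3/5)
16. 6697.674ms @ 48/5 + 418.605ms (3/5)
17. 7116.279ms @ 51/5 + 418.605ms (3/5)
18. 7534.884ms @ 54/5 + 418.605ms (3/5)
19. 7953.488ms @ 57/5 + 209.302ms (3/10)
20. 8162.791ms @ 117/10 + 209.302ms (3/10)

note 11 onset = 51/8b = 4447.674ms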